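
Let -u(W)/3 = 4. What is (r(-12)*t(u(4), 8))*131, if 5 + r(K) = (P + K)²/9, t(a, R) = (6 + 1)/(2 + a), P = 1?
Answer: -34846/45 ≈ -774.36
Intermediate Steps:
u(W) = -12 (u(W) = -3*4 = -12)
t(a, R) = 7/(2 + a)
r(K) = -5 + (1 + K)²/9
(r(-12)*t(u(4), 8))*131 = ((-5 + (1 - 12)²/9)*(7/(2 - 12)))*131 = ((-5 + (⅑)*(-11)²)*(7/(-10)))*131 = ((-5 + (⅑)*121)*(7*(-⅒)))*131 = ((-5 + 121/9)*(-7/10))*131 = ((76/9)*(-7/10))*131 = -266/45*131 = -34846/45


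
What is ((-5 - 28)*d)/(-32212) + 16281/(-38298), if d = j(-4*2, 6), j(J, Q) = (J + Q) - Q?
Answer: -44546187/102804598 ≈ -0.43331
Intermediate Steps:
j(J, Q) = J
d = -8 (d = -4*2 = -8)
((-5 - 28)*d)/(-32212) + 16281/(-38298) = ((-5 - 28)*(-8))/(-32212) + 16281/(-38298) = -33*(-8)*(-1/32212) + 16281*(-1/38298) = 264*(-1/32212) - 5427/12766 = -66/8053 - 5427/12766 = -44546187/102804598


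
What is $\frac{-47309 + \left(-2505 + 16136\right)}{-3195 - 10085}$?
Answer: $\frac{16839}{6640} \approx 2.536$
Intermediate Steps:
$\frac{-47309 + \left(-2505 + 16136\right)}{-3195 - 10085} = \frac{-47309 + 13631}{-13280} = \left(-33678\right) \left(- \frac{1}{13280}\right) = \frac{16839}{6640}$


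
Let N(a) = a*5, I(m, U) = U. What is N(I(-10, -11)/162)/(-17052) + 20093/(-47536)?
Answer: -6937846369/16414323408 ≈ -0.42267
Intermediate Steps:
N(a) = 5*a
N(I(-10, -11)/162)/(-17052) + 20093/(-47536) = (5*(-11/162))/(-17052) + 20093/(-47536) = (5*(-11*1/162))*(-1/17052) + 20093*(-1/47536) = (5*(-11/162))*(-1/17052) - 20093/47536 = -55/162*(-1/17052) - 20093/47536 = 55/2762424 - 20093/47536 = -6937846369/16414323408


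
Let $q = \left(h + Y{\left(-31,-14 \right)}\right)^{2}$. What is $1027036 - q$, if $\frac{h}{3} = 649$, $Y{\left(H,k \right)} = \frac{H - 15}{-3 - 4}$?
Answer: $- \frac{136680861}{49} \approx -2.7894 \cdot 10^{6}$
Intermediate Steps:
$Y{\left(H,k \right)} = \frac{15}{7} - \frac{H}{7}$ ($Y{\left(H,k \right)} = \frac{-15 + H}{-7} = \left(-15 + H\right) \left(- \frac{1}{7}\right) = \frac{15}{7} - \frac{H}{7}$)
$h = 1947$ ($h = 3 \cdot 649 = 1947$)
$q = \frac{187005625}{49}$ ($q = \left(1947 + \left(\frac{15}{7} - - \frac{31}{7}\right)\right)^{2} = \left(1947 + \left(\frac{15}{7} + \frac{31}{7}\right)\right)^{2} = \left(1947 + \frac{46}{7}\right)^{2} = \left(\frac{13675}{7}\right)^{2} = \frac{187005625}{49} \approx 3.8164 \cdot 10^{6}$)
$1027036 - q = 1027036 - \frac{187005625}{49} = - \frac{136680861}{49}$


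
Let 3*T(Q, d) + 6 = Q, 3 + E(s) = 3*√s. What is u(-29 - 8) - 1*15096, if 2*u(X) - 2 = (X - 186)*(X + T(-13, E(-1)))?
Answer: -30790/3 ≈ -10263.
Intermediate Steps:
E(s) = -3 + 3*√s
T(Q, d) = -2 + Q/3
u(X) = 1 + (-186 + X)*(-19/3 + X)/2 (u(X) = 1 + ((X - 186)*(X + (-2 + (⅓)*(-13))))/2 = 1 + ((-186 + X)*(X + (-2 - 13/3)))/2 = 1 + ((-186 + X)*(X - 19/3))/2 = 1 + ((-186 + X)*(-19/3 + X))/2 = 1 + (-186 + X)*(-19/3 + X)/2)
u(-29 - 8) - 1*15096 = (590 + (-29 - 8)²/2 - 577*(-29 - 8)/6) - 1*15096 = (590 + (½)*(-37)² - 577/6*(-37)) - 15096 = (590 + (½)*1369 + 21349/6) - 15096 = (590 + 1369/2 + 21349/6) - 15096 = 14498/3 - 15096 = -30790/3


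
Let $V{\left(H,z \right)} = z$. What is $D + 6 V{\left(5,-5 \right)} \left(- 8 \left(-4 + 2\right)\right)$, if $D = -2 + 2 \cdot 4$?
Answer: $-474$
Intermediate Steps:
$D = 6$ ($D = -2 + 8 = 6$)
$D + 6 V{\left(5,-5 \right)} \left(- 8 \left(-4 + 2\right)\right) = 6 + 6 \left(-5\right) \left(- 8 \left(-4 + 2\right)\right) = 6 - 30 \left(\left(-8\right) \left(-2\right)\right) = 6 - 480 = -474$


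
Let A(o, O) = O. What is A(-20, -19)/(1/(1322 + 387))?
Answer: -32471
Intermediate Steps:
A(-20, -19)/(1/(1322 + 387)) = -19/(1/(1322 + 387)) = -19/(1/1709) = -19/1/1709 = -19*1709 = -32471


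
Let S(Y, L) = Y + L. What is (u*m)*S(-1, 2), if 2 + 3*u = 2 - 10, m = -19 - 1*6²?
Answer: 550/3 ≈ 183.33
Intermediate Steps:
S(Y, L) = L + Y
m = -55 (m = -19 - 1*36 = -19 - 36 = -55)
u = -10/3 (u = -⅔ + (2 - 10)/3 = -⅔ + (⅓)*(-8) = -⅔ - 8/3 = -10/3 ≈ -3.3333)
(u*m)*S(-1, 2) = (-10/3*(-55))*(2 - 1) = (550/3)*1 = 550/3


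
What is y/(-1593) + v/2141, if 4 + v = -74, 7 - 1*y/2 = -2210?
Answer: -3205816/1136871 ≈ -2.8199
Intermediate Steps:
y = 4434 (y = 14 - 2*(-2210) = 14 + 4420 = 4434)
v = -78 (v = -4 - 74 = -78)
y/(-1593) + v/2141 = 4434/(-1593) - 78/2141 = 4434*(-1/1593) - 78*1/2141 = -1478/531 - 78/2141 = -3205816/1136871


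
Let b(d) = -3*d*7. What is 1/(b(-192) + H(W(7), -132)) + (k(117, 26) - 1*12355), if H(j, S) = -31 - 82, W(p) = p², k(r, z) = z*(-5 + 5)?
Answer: -48419244/3919 ≈ -12355.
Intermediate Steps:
k(r, z) = 0 (k(r, z) = z*0 = 0)
b(d) = -21*d
H(j, S) = -113
1/(b(-192) + H(W(7), -132)) + (k(117, 26) - 1*12355) = 1/(-21*(-192) - 113) + (0 - 1*12355) = 1/(4032 - 113) + (0 - 12355) = 1/3919 - 12355 = -48419244/3919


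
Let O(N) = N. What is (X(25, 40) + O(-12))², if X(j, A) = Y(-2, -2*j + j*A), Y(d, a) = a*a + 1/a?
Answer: 735072344319687201/902500 ≈ 8.1448e+11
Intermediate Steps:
Y(d, a) = 1/a + a² (Y(d, a) = a² + 1/a = 1/a + a²)
X(j, A) = (1 + (-2*j + A*j)³)/(-2*j + A*j) (X(j, A) = (1 + (-2*j + j*A)³)/(-2*j + j*A) = (1 + (-2*j + A*j)³)/(-2*j + A*j))
(X(25, 40) + O(-12))² = ((1 + 25³*(-2 + 40)³)/(25*(-2 + 40)) - 12)² = ((1/25)*(1 + 15625*38³)/38 - 12)² = ((1/25)*(1/38)*(1 + 15625*54872) - 12)² = ((1/25)*(1/38)*(1 + 857375000) - 12)² = ((1/25)*(1/38)*857375001 - 12)² = (857375001/950 - 12)² = (857363601/950)² = 735072344319687201/902500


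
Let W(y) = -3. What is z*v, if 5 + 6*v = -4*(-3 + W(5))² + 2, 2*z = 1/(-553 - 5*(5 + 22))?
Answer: 49/2752 ≈ 0.017805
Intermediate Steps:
z = -1/1376 (z = 1/(2*(-553 - 5*(5 + 22))) = 1/(2*(-553 - 5*27)) = 1/(2*(-553 - 135)) = (½)/(-688) = (½)*(-1/688) = -1/1376 ≈ -0.00072674)
v = -49/2 (v = -⅚ + (-4*(-3 - 3)² + 2)/6 = -⅚ + (-4*(-6)² + 2)/6 = -⅚ + (-4*36 + 2)/6 = -⅚ + (-144 + 2)/6 = -⅚ + (⅙)*(-142) = -⅚ - 71/3 = -49/2 ≈ -24.500)
z*v = -1/1376*(-49/2) = 49/2752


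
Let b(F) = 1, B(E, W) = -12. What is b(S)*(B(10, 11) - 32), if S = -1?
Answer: -44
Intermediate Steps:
b(S)*(B(10, 11) - 32) = 1*(-12 - 32) = 1*(-44) = -44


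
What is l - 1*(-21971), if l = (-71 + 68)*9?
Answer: 21944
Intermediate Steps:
l = -27 (l = -3*9 = -27)
l - 1*(-21971) = -27 - 1*(-21971) = -27 + 21971 = 21944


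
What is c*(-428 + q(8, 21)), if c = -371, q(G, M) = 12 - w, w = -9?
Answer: 150997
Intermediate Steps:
q(G, M) = 21 (q(G, M) = 12 - 1*(-9) = 12 + 9 = 21)
c*(-428 + q(8, 21)) = -371*(-428 + 21) = -371*(-407) = 150997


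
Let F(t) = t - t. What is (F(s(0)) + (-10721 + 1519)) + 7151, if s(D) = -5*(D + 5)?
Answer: -2051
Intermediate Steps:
s(D) = -25 - 5*D (s(D) = -5*(5 + D) = -25 - 5*D)
F(t) = 0
(F(s(0)) + (-10721 + 1519)) + 7151 = (0 + (-10721 + 1519)) + 7151 = (0 - 9202) + 7151 = -9202 + 7151 = -2051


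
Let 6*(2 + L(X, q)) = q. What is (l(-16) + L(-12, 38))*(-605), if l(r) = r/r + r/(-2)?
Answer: -24200/3 ≈ -8066.7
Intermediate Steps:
L(X, q) = -2 + q/6
l(r) = 1 - r/2 (l(r) = 1 + r*(-½) = 1 - r/2)
(l(-16) + L(-12, 38))*(-605) = ((1 - ½*(-16)) + (-2 + (⅙)*38))*(-605) = ((1 + 8) + (-2 + 19/3))*(-605) = (9 + 13/3)*(-605) = (40/3)*(-605) = -24200/3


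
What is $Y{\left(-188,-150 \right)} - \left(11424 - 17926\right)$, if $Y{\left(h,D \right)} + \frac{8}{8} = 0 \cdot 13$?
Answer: $6501$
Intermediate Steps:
$Y{\left(h,D \right)} = -1$ ($Y{\left(h,D \right)} = -1 + 0 \cdot 13 = -1 + 0 = -1$)
$Y{\left(-188,-150 \right)} - \left(11424 - 17926\right) = -1 - \left(11424 - 17926\right) = -1 - -6502 = -1 + 6502 = 6501$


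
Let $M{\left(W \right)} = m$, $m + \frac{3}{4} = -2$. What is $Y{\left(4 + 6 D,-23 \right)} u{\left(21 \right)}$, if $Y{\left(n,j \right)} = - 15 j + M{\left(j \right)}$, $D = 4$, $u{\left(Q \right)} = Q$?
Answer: $\frac{28749}{4} \approx 7187.3$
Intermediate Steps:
$m = - \frac{11}{4}$ ($m = - \frac{3}{4} - 2 = - \frac{11}{4} \approx -2.75$)
$M{\left(W \right)} = - \frac{11}{4}$
$Y{\left(n,j \right)} = - \frac{11}{4} - 15 j$ ($Y{\left(n,j \right)} = - 15 j - \frac{11}{4} = - \frac{11}{4} - 15 j$)
$Y{\left(4 + 6 D,-23 \right)} u{\left(21 \right)} = \left(- \frac{11}{4} - -345\right) 21 = \left(- \frac{11}{4} + 345\right) 21 = \frac{1369}{4} \cdot 21 = \frac{28749}{4}$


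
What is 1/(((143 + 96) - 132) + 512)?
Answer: 1/619 ≈ 0.0016155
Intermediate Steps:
1/(((143 + 96) - 132) + 512) = 1/((239 - 132) + 512) = 1/(107 + 512) = 1/619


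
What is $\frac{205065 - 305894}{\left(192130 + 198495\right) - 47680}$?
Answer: $- \frac{100829}{342945} \approx -0.29401$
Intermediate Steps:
$\frac{205065 - 305894}{\left(192130 + 198495\right) - 47680} = - \frac{100829}{390625 - 47680} = - \frac{100829}{342945}$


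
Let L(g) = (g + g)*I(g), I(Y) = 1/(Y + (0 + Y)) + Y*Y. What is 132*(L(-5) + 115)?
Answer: -17688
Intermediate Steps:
I(Y) = Y² + 1/(2*Y) (I(Y) = 1/(Y + Y) + Y² = 1/(2*Y) + Y² = Y² + 1/(2*Y))
L(g) = 1 + 2*g³ (L(g) = (g + g)*((½ + g³)/g) = (2*g)*((½ + g³)/g) = 1 + 2*g³)
132*(L(-5) + 115) = 132*((1 + 2*(-5)³) + 115) = 132*((1 + 2*(-125)) + 115) = 132*((1 - 250) + 115) = 132*(-249 + 115) = 132*(-134) = -17688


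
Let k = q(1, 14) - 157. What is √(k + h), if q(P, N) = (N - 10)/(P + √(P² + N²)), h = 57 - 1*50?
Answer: √(-146 - 150*√197)/√(1 + √197) ≈ 12.237*I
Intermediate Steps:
h = 7 (h = 57 - 50 = 7)
q(P, N) = (-10 + N)/(P + √(N² + P²))
k = -157 + 4/(1 + √197) (k = (-10 + 14)/(1 + √(14² + 1²)) - 157 = 4/(1 + √(196 + 1)) - 157 = 4/(1 + √197) - 157 = -157 + 4/(1 + √197) ≈ -156.73)
√(k + h) = √((-7694/49 + √197/49) + 7) = √(-7351/49 + √197/49)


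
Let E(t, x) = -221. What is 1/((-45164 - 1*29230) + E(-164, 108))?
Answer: -1/74615 ≈ -1.3402e-5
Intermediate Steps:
1/((-45164 - 1*29230) + E(-164, 108)) = 1/((-45164 - 1*29230) - 221) = 1/((-45164 - 29230) - 221) = 1/(-74394 - 221) = 1/(-74615) = -1/74615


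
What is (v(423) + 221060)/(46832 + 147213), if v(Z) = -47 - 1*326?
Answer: 220687/194045 ≈ 1.1373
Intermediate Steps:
v(Z) = -373 (v(Z) = -47 - 326 = -373)
(v(423) + 221060)/(46832 + 147213) = (-373 + 221060)/(46832 + 147213) = 220687/194045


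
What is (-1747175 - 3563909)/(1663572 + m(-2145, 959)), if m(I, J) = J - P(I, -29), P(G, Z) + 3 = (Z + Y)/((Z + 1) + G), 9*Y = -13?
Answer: -25967217447/8138322791 ≈ -3.1907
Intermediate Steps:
Y = -13/9 (Y = (1/9)*(-13) = -13/9 ≈ -1.4444)
P(G, Z) = -3 + (-13/9 + Z)/(1 + G + Z) (P(G, Z) = -3 + (Z - 13/9)/((Z + 1) + G) = -3 + (-13/9 + Z)/((1 + Z) + G) = -3 + (-13/9 + Z)/(1 + G + Z))
m(I, J) = J - (482/9 - 3*I)/(-28 + I) (m(I, J) = J - (-40/9 - 3*I - 2*(-29))/(1 + I - 29) = J - (-40/9 - 3*I + 58)/(-28 + I) = J - (482/9 - 3*I)/(-28 + I))
(-1747175 - 3563909)/(1663572 + m(-2145, 959)) = (-1747175 - 3563909)/(1663572 + (-482/9 + 3*(-2145) + 959*(-28 - 2145))/(-28 - 2145)) = -5311084/(1663572 + (-482/9 - 6435 + 959*(-2173))/(-2173)) = -5311084/(1663572 - (-482/9 - 6435 - 2083907)/2173) = -5311084/(1663572 - 1/2173*(-18813560/9)) = -5311084/(1663572 + 18813560/19557) = -5311084/32553291164/19557 = -5311084*19557/32553291164 = -25967217447/8138322791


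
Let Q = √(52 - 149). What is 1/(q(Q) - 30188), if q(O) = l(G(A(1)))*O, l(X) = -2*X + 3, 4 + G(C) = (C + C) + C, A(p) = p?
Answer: -30188/911317769 - 5*I*√97/911317769 ≈ -3.3126e-5 - 5.4036e-8*I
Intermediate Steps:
Q = I*√97 (Q = √(-97) = I*√97 ≈ 9.8489*I)
G(C) = -4 + 3*C (G(C) = -4 + ((C + C) + C) = -4 + (2*C + C) = -4 + 3*C)
l(X) = 3 - 2*X
q(O) = 5*O (q(O) = (3 - 2*(-4 + 3*1))*O = (3 - 2*(-4 + 3))*O = (3 - 2*(-1))*O = (3 + 2)*O = 5*O)
1/(q(Q) - 30188) = 1/(5*(I*√97) - 30188) = 1/(5*I*√97 - 30188) = 1/(-30188 + 5*I*√97)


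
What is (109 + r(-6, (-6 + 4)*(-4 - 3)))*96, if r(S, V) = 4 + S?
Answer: 10272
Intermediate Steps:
(109 + r(-6, (-6 + 4)*(-4 - 3)))*96 = (109 + (4 - 6))*96 = (109 - 2)*96 = 107*96 = 10272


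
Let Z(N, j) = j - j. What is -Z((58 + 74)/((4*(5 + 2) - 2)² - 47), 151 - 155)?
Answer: 0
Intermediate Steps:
Z(N, j) = 0
-Z((58 + 74)/((4*(5 + 2) - 2)² - 47), 151 - 155) = -1*0 = 0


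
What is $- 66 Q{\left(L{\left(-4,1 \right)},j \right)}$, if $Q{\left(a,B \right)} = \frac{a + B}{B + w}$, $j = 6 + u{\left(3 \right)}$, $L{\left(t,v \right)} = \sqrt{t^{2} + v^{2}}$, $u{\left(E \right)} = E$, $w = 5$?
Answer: $- \frac{297}{7} - \frac{33 \sqrt{17}}{7} \approx -61.866$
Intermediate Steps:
$j = 9$ ($j = 6 + 3 = 9$)
$Q{\left(a,B \right)} = \frac{B + a}{5 + B}$ ($Q{\left(a,B \right)} = \frac{a + B}{B + 5} = \frac{B + a}{5 + B}$)
$- 66 Q{\left(L{\left(-4,1 \right)},j \right)} = - 66 \frac{9 + \sqrt{\left(-4\right)^{2} + 1^{2}}}{5 + 9} = - 66 \frac{9 + \sqrt{16 + 1}}{14} = - 66 \frac{9 + \sqrt{17}}{14} = - 66 \left(\frac{9}{14} + \frac{\sqrt{17}}{14}\right) = - \frac{297}{7} - \frac{33 \sqrt{17}}{7}$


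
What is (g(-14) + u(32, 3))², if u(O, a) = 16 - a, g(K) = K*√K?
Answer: (13 - 14*I*√14)² ≈ -2575.0 - 1362.0*I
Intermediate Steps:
g(K) = K^(3/2)
(g(-14) + u(32, 3))² = ((-14)^(3/2) + (16 - 1*3))² = (-14*I*√14 + (16 - 3))² = (-14*I*√14 + 13)² = (13 - 14*I*√14)²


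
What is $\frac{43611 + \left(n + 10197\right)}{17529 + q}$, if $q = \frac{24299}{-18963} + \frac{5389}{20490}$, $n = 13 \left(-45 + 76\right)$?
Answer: $\frac{7021261808190}{2270176678109} \approx 3.0928$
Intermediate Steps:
$n = 403$ ($n = 13 \cdot 31 = 403$)
$q = - \frac{131898301}{129517290}$ ($q = 24299 \left(- \frac{1}{18963}\right) + 5389 \cdot \frac{1}{20490} = - \frac{24299}{18963} + \frac{5389}{20490} = - \frac{131898301}{129517290} \approx -1.0184$)
$\frac{43611 + \left(n + 10197\right)}{17529 + q} = \frac{43611 + \left(403 + 10197\right)}{17529 - \frac{131898301}{129517290}} = \frac{43611 + 10600}{\frac{2270176678109}{129517290}} = 54211 \cdot \frac{129517290}{2270176678109} = \frac{7021261808190}{2270176678109}$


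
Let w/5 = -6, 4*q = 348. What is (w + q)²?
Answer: 3249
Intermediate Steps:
q = 87 (q = (¼)*348 = 87)
w = -30 (w = 5*(-6) = -30)
(w + q)² = (-30 + 87)² = 57² = 3249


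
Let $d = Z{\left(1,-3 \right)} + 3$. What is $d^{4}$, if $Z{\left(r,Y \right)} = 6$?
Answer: $6561$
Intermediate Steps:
$d = 9$ ($d = 6 + 3 = 9$)
$d^{4} = 9^{4} = 6561$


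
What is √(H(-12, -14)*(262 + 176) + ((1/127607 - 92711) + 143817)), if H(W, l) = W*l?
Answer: √2030395406853417/127607 ≈ 353.11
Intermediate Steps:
√(H(-12, -14)*(262 + 176) + ((1/127607 - 92711) + 143817)) = √((-12*(-14))*(262 + 176) + ((1/127607 - 92711) + 143817)) = √(168*438 + ((1/127607 - 92711) + 143817)) = √(73584 + (-11830572576/127607 + 143817)) = √(73584 + 6521483343/127607) = √(15911316831/127607) = √2030395406853417/127607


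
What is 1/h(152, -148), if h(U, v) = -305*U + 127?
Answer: -1/46233 ≈ -2.1630e-5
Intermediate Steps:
h(U, v) = 127 - 305*U
1/h(152, -148) = 1/(127 - 305*152) = 1/(127 - 46360) = 1/(-46233) = -1/46233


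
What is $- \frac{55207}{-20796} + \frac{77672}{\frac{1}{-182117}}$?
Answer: $- \frac{294167564157497}{20796} \approx -1.4145 \cdot 10^{10}$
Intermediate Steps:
$- \frac{55207}{-20796} + \frac{77672}{\frac{1}{-182117}} = \left(-55207\right) \left(- \frac{1}{20796}\right) + \frac{77672}{- \frac{1}{182117}} = \frac{55207}{20796} + 77672 \left(-182117\right) = \frac{55207}{20796} - 14145391624 = - \frac{294167564157497}{20796}$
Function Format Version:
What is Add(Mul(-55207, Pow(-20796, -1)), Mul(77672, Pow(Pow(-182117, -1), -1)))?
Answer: Rational(-294167564157497, 20796) ≈ -1.4145e+10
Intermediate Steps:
Add(Mul(-55207, Pow(-20796, -1)), Mul(77672, Pow(Pow(-182117, -1), -1))) = Add(Mul(-55207, Rational(-1, 20796)), Mul(77672, Pow(Rational(-1, 182117), -1))) = Add(Rational(55207, 20796), Mul(77672, -182117)) = Add(Rational(55207, 20796), -14145391624) = Rational(-294167564157497, 20796)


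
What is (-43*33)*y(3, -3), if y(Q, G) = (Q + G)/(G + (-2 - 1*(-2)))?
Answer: 0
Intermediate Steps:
y(Q, G) = (G + Q)/G (y(Q, G) = (G + Q)/(G + (-2 + 2)) = (G + Q)/(G + 0) = (G + Q)/G)
(-43*33)*y(3, -3) = (-43*33)*((-3 + 3)/(-3)) = -(-473)*0 = -1419*0 = 0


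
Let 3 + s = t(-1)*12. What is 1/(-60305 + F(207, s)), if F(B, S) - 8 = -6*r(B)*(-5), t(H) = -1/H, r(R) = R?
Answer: -1/54087 ≈ -1.8489e-5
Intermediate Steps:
s = 9 (s = -3 - 1/(-1)*12 = -3 - 1*(-1)*12 = -3 + 1*12 = -3 + 12 = 9)
F(B, S) = 8 + 30*B (F(B, S) = 8 - 6*B*(-5) = 8 + 30*B)
1/(-60305 + F(207, s)) = 1/(-60305 + (8 + 30*207)) = 1/(-60305 + (8 + 6210)) = 1/(-60305 + 6218) = 1/(-54087) = -1/54087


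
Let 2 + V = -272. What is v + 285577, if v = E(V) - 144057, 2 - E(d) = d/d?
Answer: 141521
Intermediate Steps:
V = -274 (V = -2 - 272 = -274)
E(d) = 1 (E(d) = 2 - d/d = 2 - 1*1 = 2 - 1 = 1)
v = -144056 (v = 1 - 144057 = -144056)
v + 285577 = -144056 + 285577 = 141521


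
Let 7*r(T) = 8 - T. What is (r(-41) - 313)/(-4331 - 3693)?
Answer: 9/236 ≈ 0.038136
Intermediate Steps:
r(T) = 8/7 - T/7 (r(T) = (8 - T)/7 = 8/7 - T/7)
(r(-41) - 313)/(-4331 - 3693) = ((8/7 - ⅐*(-41)) - 313)/(-4331 - 3693) = ((8/7 + 41/7) - 313)/(-8024) = (7 - 313)*(-1/8024) = -306*(-1/8024) = 9/236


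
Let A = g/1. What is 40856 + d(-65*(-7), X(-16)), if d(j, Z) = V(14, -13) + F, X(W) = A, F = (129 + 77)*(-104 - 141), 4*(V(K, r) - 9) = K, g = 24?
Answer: -19203/2 ≈ -9601.5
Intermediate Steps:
V(K, r) = 9 + K/4
F = -50470 (F = 206*(-245) = -50470)
A = 24 (A = 24/1 = 24*1 = 24)
X(W) = 24
d(j, Z) = -100915/2 (d(j, Z) = (9 + (¼)*14) - 50470 = (9 + 7/2) - 50470 = 25/2 - 50470 = -100915/2)
40856 + d(-65*(-7), X(-16)) = 40856 - 100915/2 = -19203/2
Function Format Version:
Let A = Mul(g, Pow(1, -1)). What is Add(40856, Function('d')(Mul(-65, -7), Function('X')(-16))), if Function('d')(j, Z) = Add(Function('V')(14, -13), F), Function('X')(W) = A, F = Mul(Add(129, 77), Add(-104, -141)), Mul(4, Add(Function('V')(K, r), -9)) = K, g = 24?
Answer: Rational(-19203, 2) ≈ -9601.5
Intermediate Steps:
Function('V')(K, r) = Add(9, Mul(Rational(1, 4), K))
F = -50470 (F = Mul(206, -245) = -50470)
A = 24 (A = Mul(24, Pow(1, -1)) = Mul(24, 1) = 24)
Function('X')(W) = 24
Function('d')(j, Z) = Rational(-100915, 2) (Function('d')(j, Z) = Add(Add(9, Mul(Rational(1, 4), 14)), -50470) = Add(Add(9, Rational(7, 2)), -50470) = Add(Rational(25, 2), -50470) = Rational(-100915, 2))
Add(40856, Function('d')(Mul(-65, -7), Function('X')(-16))) = Add(40856, Rational(-100915, 2)) = Rational(-19203, 2)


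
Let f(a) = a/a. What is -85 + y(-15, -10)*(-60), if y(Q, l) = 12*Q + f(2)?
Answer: 10655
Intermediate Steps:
f(a) = 1
y(Q, l) = 1 + 12*Q (y(Q, l) = 12*Q + 1 = 1 + 12*Q)
-85 + y(-15, -10)*(-60) = -85 + (1 + 12*(-15))*(-60) = -85 + (1 - 180)*(-60) = -85 - 179*(-60) = -85 + 10740 = 10655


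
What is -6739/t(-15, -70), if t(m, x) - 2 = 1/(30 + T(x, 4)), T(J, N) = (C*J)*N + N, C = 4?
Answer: -7318554/2171 ≈ -3371.1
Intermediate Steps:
T(J, N) = N + 4*J*N (T(J, N) = (4*J)*N + N = 4*J*N + N = N + 4*J*N)
t(m, x) = 2 + 1/(34 + 16*x) (t(m, x) = 2 + 1/(30 + 4*(1 + 4*x)) = 2 + 1/(30 + (4 + 16*x)) = 2 + 1/(34 + 16*x))
-6739/t(-15, -70) = -6739*2*(17 + 8*(-70))/(69 + 32*(-70)) = -6739*2*(17 - 560)/(69 - 2240) = -6739/((½)*(-2171)/(-543)) = -6739/((½)*(-1/543)*(-2171)) = -6739/2171/1086 = -6739*1086/2171 = -7318554/2171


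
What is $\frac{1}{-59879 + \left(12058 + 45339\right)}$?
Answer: $- \frac{1}{2482} \approx -0.0004029$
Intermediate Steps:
$\frac{1}{-59879 + \left(12058 + 45339\right)} = \frac{1}{-59879 + 57397} = \frac{1}{-2482} = - \frac{1}{2482}$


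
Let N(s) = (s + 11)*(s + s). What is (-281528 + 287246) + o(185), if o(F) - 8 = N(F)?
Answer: 78246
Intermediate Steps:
N(s) = 2*s*(11 + s) (N(s) = (11 + s)*(2*s) = 2*s*(11 + s))
o(F) = 8 + 2*F*(11 + F)
(-281528 + 287246) + o(185) = (-281528 + 287246) + (8 + 2*185*(11 + 185)) = 5718 + (8 + 2*185*196) = 5718 + (8 + 72520) = 5718 + 72528 = 78246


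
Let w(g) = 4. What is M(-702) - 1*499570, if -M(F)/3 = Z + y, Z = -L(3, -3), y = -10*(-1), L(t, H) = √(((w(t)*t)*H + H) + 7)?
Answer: -499600 + 12*I*√2 ≈ -4.996e+5 + 16.971*I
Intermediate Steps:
L(t, H) = √(7 + H + 4*H*t) (L(t, H) = √(((4*t)*H + H) + 7) = √((4*H*t + H) + 7) = √((H + 4*H*t) + 7) = √(7 + H + 4*H*t))
y = 10
Z = -4*I*√2 (Z = -√(7 - 3 + 4*(-3)*3) = -√(7 - 3 - 36) = -√(-32) = -4*I*√2 ≈ -5.6569*I)
M(F) = -30 + 12*I*√2 (M(F) = -3*(-4*I*√2 + 10) = -3*(10 - 4*I*√2) = -30 + 12*I*√2)
M(-702) - 1*499570 = (-30 + 12*I*√2) - 1*499570 = (-30 + 12*I*√2) - 499570 = -499600 + 12*I*√2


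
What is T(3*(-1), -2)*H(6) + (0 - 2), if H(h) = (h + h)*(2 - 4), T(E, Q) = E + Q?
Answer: 118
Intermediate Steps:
H(h) = -4*h (H(h) = (2*h)*(-2) = -4*h)
T(3*(-1), -2)*H(6) + (0 - 2) = (3*(-1) - 2)*(-4*6) + (0 - 2) = (-3 - 2)*(-24) - 2 = -5*(-24) - 2 = 120 - 2 = 118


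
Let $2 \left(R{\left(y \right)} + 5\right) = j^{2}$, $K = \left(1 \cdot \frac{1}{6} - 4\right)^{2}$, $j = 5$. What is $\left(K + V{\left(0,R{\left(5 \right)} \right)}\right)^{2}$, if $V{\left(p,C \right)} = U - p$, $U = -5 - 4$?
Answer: $\frac{42025}{1296} \approx 32.427$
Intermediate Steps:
$K = \frac{529}{36}$ ($K = \left(1 \cdot \frac{1}{6} - 4\right)^{2} = \left(\frac{1}{6} - 4\right)^{2} = \left(- \frac{23}{6}\right)^{2} = \frac{529}{36} \approx 14.694$)
$R{\left(y \right)} = \frac{15}{2}$ ($R{\left(y \right)} = -5 + \frac{5^{2}}{2} = -5 + \frac{1}{2} \cdot 25 = -5 + \frac{25}{2} = \frac{15}{2}$)
$U = -9$
$V{\left(p,C \right)} = -9 - p$
$\left(K + V{\left(0,R{\left(5 \right)} \right)}\right)^{2} = \left(\frac{529}{36} - 9\right)^{2} = \left(\frac{205}{36}\right)^{2} = \frac{42025}{1296}$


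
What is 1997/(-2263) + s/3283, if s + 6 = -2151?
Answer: -11437442/7429429 ≈ -1.5395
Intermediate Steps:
s = -2157 (s = -6 - 2151 = -2157)
1997/(-2263) + s/3283 = 1997/(-2263) - 2157/3283 = 1997*(-1/2263) - 2157*1/3283 = -1997/2263 - 2157/3283 = -11437442/7429429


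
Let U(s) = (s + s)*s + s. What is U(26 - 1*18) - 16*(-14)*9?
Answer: 2152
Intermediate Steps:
U(s) = s + 2*s**2 (U(s) = (2*s)*s + s = 2*s**2 + s = s + 2*s**2)
U(26 - 1*18) - 16*(-14)*9 = (26 - 1*18)*(1 + 2*(26 - 1*18)) - 16*(-14)*9 = (26 - 18)*(1 + 2*(26 - 18)) + 224*9 = 8*(1 + 2*8) + 2016 = 8*(1 + 16) + 2016 = 8*17 + 2016 = 136 + 2016 = 2152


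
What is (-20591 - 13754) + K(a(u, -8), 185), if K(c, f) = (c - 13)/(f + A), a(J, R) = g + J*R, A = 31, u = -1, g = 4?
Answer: -7418521/216 ≈ -34345.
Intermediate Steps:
a(J, R) = 4 + J*R
K(c, f) = (-13 + c)/(31 + f) (K(c, f) = (c - 13)/(f + 31) = (-13 + c)/(31 + f))
(-20591 - 13754) + K(a(u, -8), 185) = (-20591 - 13754) + (-13 + (4 - 1*(-8)))/(31 + 185) = -34345 + (-13 + (4 + 8))/216 = -34345 + (-13 + 12)/216 = -34345 + (1/216)*(-1) = -34345 - 1/216 = -7418521/216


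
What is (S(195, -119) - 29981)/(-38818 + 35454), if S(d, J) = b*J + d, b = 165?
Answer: 49421/3364 ≈ 14.691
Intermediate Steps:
S(d, J) = d + 165*J (S(d, J) = 165*J + d = d + 165*J)
(S(195, -119) - 29981)/(-38818 + 35454) = ((195 + 165*(-119)) - 29981)/(-38818 + 35454) = ((195 - 19635) - 29981)/(-3364) = (-19440 - 29981)*(-1/3364) = -49421*(-1/3364) = 49421/3364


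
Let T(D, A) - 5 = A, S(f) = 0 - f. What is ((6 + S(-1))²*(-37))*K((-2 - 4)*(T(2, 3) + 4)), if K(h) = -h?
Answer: -130536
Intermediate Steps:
S(f) = -f
T(D, A) = 5 + A
((6 + S(-1))²*(-37))*K((-2 - 4)*(T(2, 3) + 4)) = ((6 - 1*(-1))²*(-37))*(-(-2 - 4)*((5 + 3) + 4)) = ((6 + 1)²*(-37))*(-(-6)*(8 + 4)) = (7²*(-37))*(-(-6)*12) = (49*(-37))*(-1*(-72)) = -1813*72 = -130536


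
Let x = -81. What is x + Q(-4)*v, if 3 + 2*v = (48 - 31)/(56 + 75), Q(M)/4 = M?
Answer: -7603/131 ≈ -58.038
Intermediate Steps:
Q(M) = 4*M
v = -188/131 (v = -3/2 + ((48 - 31)/(56 + 75))/2 = -3/2 + (17/131)/2 = -3/2 + (17*(1/131))/2 = -3/2 + (1/2)*(17/131) = -3/2 + 17/262 = -188/131 ≈ -1.4351)
x + Q(-4)*v = -81 + (4*(-4))*(-188/131) = -81 - 16*(-188/131) = -81 + 3008/131 = -7603/131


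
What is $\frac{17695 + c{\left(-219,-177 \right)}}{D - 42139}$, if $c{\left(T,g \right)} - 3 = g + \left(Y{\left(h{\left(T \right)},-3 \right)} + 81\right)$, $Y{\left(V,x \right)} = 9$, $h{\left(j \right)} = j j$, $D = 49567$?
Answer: $\frac{17611}{7428} \approx 2.3709$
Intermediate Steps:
$h{\left(j \right)} = j^{2}$
$c{\left(T,g \right)} = 93 + g$ ($c{\left(T,g \right)} = 3 + \left(g + \left(9 + 81\right)\right) = 3 + \left(g + 90\right) = 3 + \left(90 + g\right) = 93 + g$)
$\frac{17695 + c{\left(-219,-177 \right)}}{D - 42139} = \frac{17695 + \left(93 - 177\right)}{49567 - 42139} = \frac{17695 - 84}{7428} = 17611 \cdot \frac{1}{7428} = \frac{17611}{7428}$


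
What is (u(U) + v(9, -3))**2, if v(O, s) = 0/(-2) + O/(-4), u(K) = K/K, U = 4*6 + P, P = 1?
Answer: 25/16 ≈ 1.5625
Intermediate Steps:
U = 25 (U = 4*6 + 1 = 24 + 1 = 25)
u(K) = 1
v(O, s) = -O/4 (v(O, s) = 0*(-1/2) + O*(-1/4) = 0 - O/4 = -O/4)
(u(U) + v(9, -3))**2 = (1 - 1/4*9)**2 = (1 - 9/4)**2 = (-5/4)**2 = 25/16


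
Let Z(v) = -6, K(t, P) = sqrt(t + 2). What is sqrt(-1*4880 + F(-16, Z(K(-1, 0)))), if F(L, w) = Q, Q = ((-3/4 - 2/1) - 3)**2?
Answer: I*sqrt(77551)/4 ≈ 69.62*I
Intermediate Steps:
K(t, P) = sqrt(2 + t)
Q = 529/16 (Q = ((-3*1/4 - 2*1) - 3)**2 = ((-3/4 - 2) - 3)**2 = (-11/4 - 3)**2 = (-23/4)**2 = 529/16 ≈ 33.063)
F(L, w) = 529/16
sqrt(-1*4880 + F(-16, Z(K(-1, 0)))) = sqrt(-1*4880 + 529/16) = sqrt(-4880 + 529/16) = sqrt(-77551/16) = I*sqrt(77551)/4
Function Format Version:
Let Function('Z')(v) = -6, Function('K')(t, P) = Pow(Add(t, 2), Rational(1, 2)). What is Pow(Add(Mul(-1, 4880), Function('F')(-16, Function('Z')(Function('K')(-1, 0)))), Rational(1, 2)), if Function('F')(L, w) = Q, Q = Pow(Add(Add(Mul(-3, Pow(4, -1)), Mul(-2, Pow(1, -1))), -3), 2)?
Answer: Mul(Rational(1, 4), I, Pow(77551, Rational(1, 2))) ≈ Mul(69.620, I)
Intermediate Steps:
Function('K')(t, P) = Pow(Add(2, t), Rational(1, 2))
Q = Rational(529, 16) (Q = Pow(Add(Add(Mul(-3, Rational(1, 4)), Mul(-2, 1)), -3), 2) = Pow(Add(Add(Rational(-3, 4), -2), -3), 2) = Pow(Add(Rational(-11, 4), -3), 2) = Pow(Rational(-23, 4), 2) = Rational(529, 16) ≈ 33.063)
Function('F')(L, w) = Rational(529, 16)
Pow(Add(Mul(-1, 4880), Function('F')(-16, Function('Z')(Function('K')(-1, 0)))), Rational(1, 2)) = Pow(Add(Mul(-1, 4880), Rational(529, 16)), Rational(1, 2)) = Pow(Add(-4880, Rational(529, 16)), Rational(1, 2)) = Pow(Rational(-77551, 16), Rational(1, 2)) = Mul(Rational(1, 4), I, Pow(77551, Rational(1, 2)))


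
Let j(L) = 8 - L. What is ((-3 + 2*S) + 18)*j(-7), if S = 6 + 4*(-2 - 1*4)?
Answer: -315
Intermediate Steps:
S = -18 (S = 6 + 4*(-2 - 4) = 6 + 4*(-6) = 6 - 24 = -18)
((-3 + 2*S) + 18)*j(-7) = ((-3 + 2*(-18)) + 18)*(8 - 1*(-7)) = ((-3 - 36) + 18)*(8 + 7) = (-39 + 18)*15 = -21*15 = -315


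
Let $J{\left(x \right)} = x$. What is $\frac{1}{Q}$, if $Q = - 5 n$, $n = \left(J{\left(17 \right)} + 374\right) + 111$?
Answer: $- \frac{1}{2510} \approx -0.00039841$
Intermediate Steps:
$n = 502$ ($n = \left(17 + 374\right) + 111 = 391 + 111 = 502$)
$Q = -2510$ ($Q = \left(-5\right) 502 = -2510$)
$\frac{1}{Q} = \frac{1}{-2510} = - \frac{1}{2510}$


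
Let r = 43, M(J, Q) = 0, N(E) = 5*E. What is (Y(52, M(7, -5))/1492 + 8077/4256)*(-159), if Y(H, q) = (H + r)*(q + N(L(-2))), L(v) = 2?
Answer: -639739839/1587488 ≈ -402.99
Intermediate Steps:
Y(H, q) = (10 + q)*(43 + H) (Y(H, q) = (H + 43)*(q + 5*2) = (43 + H)*(q + 10) = (43 + H)*(10 + q) = (10 + q)*(43 + H))
(Y(52, M(7, -5))/1492 + 8077/4256)*(-159) = ((430 + 10*52 + 43*0 + 52*0)/1492 + 8077/4256)*(-159) = ((430 + 520 + 0 + 0)*(1/1492) + 8077*(1/4256))*(-159) = (950*(1/1492) + 8077/4256)*(-159) = (475/746 + 8077/4256)*(-159) = (4023521/1587488)*(-159) = -639739839/1587488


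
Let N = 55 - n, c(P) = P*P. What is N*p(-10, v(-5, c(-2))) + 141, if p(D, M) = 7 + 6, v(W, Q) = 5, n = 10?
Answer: 726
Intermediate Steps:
c(P) = P²
p(D, M) = 13
N = 45 (N = 55 - 1*10 = 55 - 10 = 45)
N*p(-10, v(-5, c(-2))) + 141 = 45*13 + 141 = 585 + 141 = 726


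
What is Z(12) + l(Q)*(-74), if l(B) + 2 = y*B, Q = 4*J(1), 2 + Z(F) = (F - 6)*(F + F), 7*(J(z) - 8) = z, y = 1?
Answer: -14842/7 ≈ -2120.3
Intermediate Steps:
J(z) = 8 + z/7
Z(F) = -2 + 2*F*(-6 + F) (Z(F) = -2 + (F - 6)*(F + F) = -2 + (-6 + F)*(2*F) = -2 + 2*F*(-6 + F))
Q = 228/7 (Q = 4*(8 + (⅐)*1) = 4*(8 + ⅐) = 4*(57/7) = 228/7 ≈ 32.571)
l(B) = -2 + B (l(B) = -2 + 1*B = -2 + B)
Z(12) + l(Q)*(-74) = (-2 - 12*12 + 2*12²) + (-2 + 228/7)*(-74) = (-2 - 144 + 2*144) + (214/7)*(-74) = (-2 - 144 + 288) - 15836/7 = 142 - 15836/7 = -14842/7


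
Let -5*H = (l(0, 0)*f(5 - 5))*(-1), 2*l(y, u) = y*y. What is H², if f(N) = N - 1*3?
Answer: 0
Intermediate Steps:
l(y, u) = y²/2 (l(y, u) = (y*y)/2 = y²/2)
f(N) = -3 + N (f(N) = N - 3 = -3 + N)
H = 0 (H = -((½)*0²)*(-3 + (5 - 5))*(-1)/5 = -((½)*0)*(-3 + 0)*(-1)/5 = -0*(-3)*(-1)/5 = -0*(-1) = -⅕*0 = 0)
H² = 0² = 0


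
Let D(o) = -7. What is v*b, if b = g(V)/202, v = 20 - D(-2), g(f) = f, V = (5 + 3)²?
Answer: 864/101 ≈ 8.5545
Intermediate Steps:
V = 64 (V = 8² = 64)
v = 27 (v = 20 - 1*(-7) = 20 + 7 = 27)
b = 32/101 (b = 64/202 = 64*(1/202) = 32/101 ≈ 0.31683)
v*b = 27*(32/101) = 864/101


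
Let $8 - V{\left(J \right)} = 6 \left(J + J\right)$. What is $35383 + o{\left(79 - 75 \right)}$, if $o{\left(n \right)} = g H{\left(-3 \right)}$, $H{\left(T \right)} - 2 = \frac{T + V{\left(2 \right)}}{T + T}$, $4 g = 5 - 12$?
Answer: $\frac{848975}{24} \approx 35374.0$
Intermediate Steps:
$g = - \frac{7}{4}$ ($g = \frac{5 - 12}{4} = \frac{1}{4} \left(-7\right) = - \frac{7}{4} \approx -1.75$)
$V{\left(J \right)} = 8 - 12 J$ ($V{\left(J \right)} = 8 - 6 \left(J + J\right) = 8 - 6 \cdot 2 J = 8 - 12 J$)
$H{\left(T \right)} = 2 + \frac{-16 + T}{2 T}$ ($H{\left(T \right)} = 2 + \frac{T + \left(8 - 24\right)}{T + T} = 2 + \frac{T + \left(8 - 24\right)}{2 T} = 2 + \left(T - 16\right) \frac{1}{2 T} = 2 + \left(-16 + T\right) \frac{1}{2 T} = 2 + \frac{-16 + T}{2 T}$)
$o{\left(n \right)} = - \frac{217}{24}$ ($o{\left(n \right)} = - \frac{7 \left(\frac{5}{2} - \frac{8}{-3}\right)}{4} = - \frac{7 \left(\frac{5}{2} - - \frac{8}{3}\right)}{4} = - \frac{7 \left(\frac{5}{2} + \frac{8}{3}\right)}{4} = \left(- \frac{7}{4}\right) \frac{31}{6} = - \frac{217}{24}$)
$35383 + o{\left(79 - 75 \right)} = 35383 - \frac{217}{24} = \frac{848975}{24}$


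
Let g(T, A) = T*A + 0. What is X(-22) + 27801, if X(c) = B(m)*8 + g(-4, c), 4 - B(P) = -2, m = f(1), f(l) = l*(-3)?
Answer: 27937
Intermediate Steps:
f(l) = -3*l
g(T, A) = A*T (g(T, A) = A*T + 0 = A*T)
m = -3 (m = -3*1 = -3)
B(P) = 6 (B(P) = 4 - 1*(-2) = 4 + 2 = 6)
X(c) = 48 - 4*c (X(c) = 6*8 + c*(-4) = 48 - 4*c)
X(-22) + 27801 = (48 - 4*(-22)) + 27801 = (48 + 88) + 27801 = 136 + 27801 = 27937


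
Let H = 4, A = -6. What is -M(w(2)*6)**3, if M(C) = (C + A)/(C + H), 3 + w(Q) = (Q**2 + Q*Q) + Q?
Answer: -5832/12167 ≈ -0.47933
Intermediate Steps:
w(Q) = -3 + Q + 2*Q**2 (w(Q) = -3 + ((Q**2 + Q*Q) + Q) = -3 + ((Q**2 + Q**2) + Q) = -3 + (2*Q**2 + Q) = -3 + (Q + 2*Q**2) = -3 + Q + 2*Q**2)
M(C) = (-6 + C)/(4 + C) (M(C) = (C - 6)/(C + 4) = (-6 + C)/(4 + C))
-M(w(2)*6)**3 = -((-6 + (-3 + 2 + 2*2**2)*6)/(4 + (-3 + 2 + 2*2**2)*6))**3 = -((-6 + (-3 + 2 + 2*4)*6)/(4 + (-3 + 2 + 2*4)*6))**3 = -((-6 + (-3 + 2 + 8)*6)/(4 + (-3 + 2 + 8)*6))**3 = -((-6 + 7*6)/(4 + 7*6))**3 = -((-6 + 42)/(4 + 42))**3 = -(36/46)**3 = -((1/46)*36)**3 = -(18/23)**3 = -1*5832/12167 = -5832/12167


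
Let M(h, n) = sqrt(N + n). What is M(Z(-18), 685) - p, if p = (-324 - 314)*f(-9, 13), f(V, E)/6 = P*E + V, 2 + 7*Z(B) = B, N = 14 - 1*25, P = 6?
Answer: 264132 + sqrt(674) ≈ 2.6416e+5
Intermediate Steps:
N = -11 (N = 14 - 25 = -11)
Z(B) = -2/7 + B/7
f(V, E) = 6*V + 36*E (f(V, E) = 6*(6*E + V) = 6*(V + 6*E) = 6*V + 36*E)
M(h, n) = sqrt(-11 + n)
p = -264132 (p = (-324 - 314)*(6*(-9) + 36*13) = -638*(-54 + 468) = -638*414 = -264132)
M(Z(-18), 685) - p = sqrt(-11 + 685) - 1*(-264132) = sqrt(674) + 264132 = 264132 + sqrt(674)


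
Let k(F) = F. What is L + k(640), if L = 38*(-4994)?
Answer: -189132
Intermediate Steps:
L = -189772
L + k(640) = -189772 + 640 = -189132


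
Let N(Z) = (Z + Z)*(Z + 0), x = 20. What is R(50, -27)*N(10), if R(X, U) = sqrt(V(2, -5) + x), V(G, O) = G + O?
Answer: 200*sqrt(17) ≈ 824.62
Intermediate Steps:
N(Z) = 2*Z**2 (N(Z) = (2*Z)*Z = 2*Z**2)
R(X, U) = sqrt(17) (R(X, U) = sqrt((2 - 5) + 20) = sqrt(-3 + 20) = sqrt(17))
R(50, -27)*N(10) = sqrt(17)*(2*10**2) = sqrt(17)*(2*100) = sqrt(17)*200 = 200*sqrt(17)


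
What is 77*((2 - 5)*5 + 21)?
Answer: 462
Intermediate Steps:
77*((2 - 5)*5 + 21) = 77*(-3*5 + 21) = 77*(-15 + 21) = 77*6 = 462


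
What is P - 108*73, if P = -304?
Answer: -8188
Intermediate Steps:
P - 108*73 = -304 - 108*73 = -304 - 7884 = -8188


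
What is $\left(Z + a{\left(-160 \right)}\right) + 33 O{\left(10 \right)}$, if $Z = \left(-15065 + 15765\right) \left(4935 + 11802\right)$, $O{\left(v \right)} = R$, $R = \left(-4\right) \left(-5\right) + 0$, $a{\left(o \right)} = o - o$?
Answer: $11716560$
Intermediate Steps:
$a{\left(o \right)} = 0$
$R = 20$ ($R = 20 + 0 = 20$)
$O{\left(v \right)} = 20$
$Z = 11715900$ ($Z = 700 \cdot 16737 = 11715900$)
$\left(Z + a{\left(-160 \right)}\right) + 33 O{\left(10 \right)} = \left(11715900 + 0\right) + 33 \cdot 20 = 11715900 + 660 = 11716560$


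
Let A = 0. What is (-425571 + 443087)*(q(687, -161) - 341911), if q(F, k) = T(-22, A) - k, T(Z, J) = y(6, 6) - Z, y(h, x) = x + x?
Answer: -5985497456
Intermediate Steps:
y(h, x) = 2*x
T(Z, J) = 12 - Z (T(Z, J) = 2*6 - Z = 12 - Z)
q(F, k) = 34 - k (q(F, k) = (12 - 1*(-22)) - k = (12 + 22) - k = 34 - k)
(-425571 + 443087)*(q(687, -161) - 341911) = (-425571 + 443087)*((34 - 1*(-161)) - 341911) = 17516*((34 + 161) - 341911) = 17516*(195 - 341911) = 17516*(-341716) = -5985497456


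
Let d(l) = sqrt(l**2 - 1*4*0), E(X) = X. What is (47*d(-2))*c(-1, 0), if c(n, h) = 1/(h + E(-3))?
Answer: -94/3 ≈ -31.333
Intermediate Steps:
d(l) = sqrt(l**2) (d(l) = sqrt(l**2 - 4*0) = sqrt(l**2 + 0) = sqrt(l**2))
c(n, h) = 1/(-3 + h) (c(n, h) = 1/(h - 3) = 1/(-3 + h))
(47*d(-2))*c(-1, 0) = (47*sqrt((-2)**2))/(-3 + 0) = (47*sqrt(4))/(-3) = (47*2)*(-1/3) = 94*(-1/3) = -94/3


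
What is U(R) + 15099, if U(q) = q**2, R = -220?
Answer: 63499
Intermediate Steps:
U(R) + 15099 = (-220)**2 + 15099 = 48400 + 15099 = 63499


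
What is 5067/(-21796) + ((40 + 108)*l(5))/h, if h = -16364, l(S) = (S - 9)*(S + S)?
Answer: 11528983/89167436 ≈ 0.12930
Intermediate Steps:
l(S) = 2*S*(-9 + S) (l(S) = (-9 + S)*(2*S) = 2*S*(-9 + S))
5067/(-21796) + ((40 + 108)*l(5))/h = 5067/(-21796) + ((40 + 108)*(2*5*(-9 + 5)))/(-16364) = 5067*(-1/21796) + (148*(2*5*(-4)))*(-1/16364) = -5067/21796 + (148*(-40))*(-1/16364) = -5067/21796 - 5920*(-1/16364) = -5067/21796 + 1480/4091 = 11528983/89167436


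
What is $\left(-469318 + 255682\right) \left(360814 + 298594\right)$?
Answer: $-140873287488$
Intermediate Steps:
$\left(-469318 + 255682\right) \left(360814 + 298594\right) = \left(-213636\right) 659408 = -140873287488$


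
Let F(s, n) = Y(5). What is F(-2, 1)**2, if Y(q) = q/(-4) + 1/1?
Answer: 1/16 ≈ 0.062500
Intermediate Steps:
Y(q) = 1 - q/4 (Y(q) = q*(-1/4) + 1*1 = -q/4 + 1 = 1 - q/4)
F(s, n) = -1/4 (F(s, n) = 1 - 1/4*5 = 1 - 5/4 = -1/4)
F(-2, 1)**2 = (-1/4)**2 = 1/16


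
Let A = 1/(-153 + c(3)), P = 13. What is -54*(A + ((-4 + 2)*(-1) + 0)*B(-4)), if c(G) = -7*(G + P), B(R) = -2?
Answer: 57294/265 ≈ 216.20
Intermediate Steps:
c(G) = -91 - 7*G (c(G) = -7*(G + 13) = -7*(13 + G) = -91 - 7*G)
A = -1/265 (A = 1/(-153 + (-91 - 7*3)) = 1/(-153 + (-91 - 21)) = 1/(-153 - 112) = 1/(-265) = -1/265 ≈ -0.0037736)
-54*(A + ((-4 + 2)*(-1) + 0)*B(-4)) = -54*(-1/265 + ((-4 + 2)*(-1) + 0)*(-2)) = -54*(-1/265 + (-2*(-1) + 0)*(-2)) = -54*(-1/265 + (2 + 0)*(-2)) = -54*(-1/265 + 2*(-2)) = -54*(-1/265 - 4) = -54*(-1061/265) = 57294/265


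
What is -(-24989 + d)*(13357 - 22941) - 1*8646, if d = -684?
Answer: -246058678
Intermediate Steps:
-(-24989 + d)*(13357 - 22941) - 1*8646 = -(-24989 - 684)*(13357 - 22941) - 1*8646 = -(-25673)*(-9584) - 8646 = -1*246050032 - 8646 = -246050032 - 8646 = -246058678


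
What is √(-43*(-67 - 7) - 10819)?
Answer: I*√7637 ≈ 87.39*I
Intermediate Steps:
√(-43*(-67 - 7) - 10819) = √(-43*(-74) - 10819) = √(3182 - 10819) = √(-7637) = I*√7637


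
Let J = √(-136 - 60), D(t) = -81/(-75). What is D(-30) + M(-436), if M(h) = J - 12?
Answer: -273/25 + 14*I ≈ -10.92 + 14.0*I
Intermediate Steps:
D(t) = 27/25 (D(t) = -81*(-1/75) = 27/25)
J = 14*I (J = √(-196) = 14*I ≈ 14.0*I)
M(h) = -12 + 14*I (M(h) = 14*I - 12 = -12 + 14*I)
D(-30) + M(-436) = 27/25 + (-12 + 14*I) = -273/25 + 14*I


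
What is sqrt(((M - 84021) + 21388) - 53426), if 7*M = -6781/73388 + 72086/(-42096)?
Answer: I*sqrt(4326847510488666843642)/193083828 ≈ 340.67*I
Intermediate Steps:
M = -696962543/2703173592 (M = (-6781/73388 + 72086/(-42096))/7 = (-6781*1/73388 + 72086*(-1/42096))/7 = (-6781/73388 - 36043/21048)/7 = (1/7)*(-696962543/386167656) = -696962543/2703173592 ≈ -0.25783)
sqrt(((M - 84021) + 21388) - 53426) = sqrt(((-696962543/2703173592 - 84021) + 21388) - 53426) = sqrt((-227124045335975/2703173592 + 21388) - 53426) = sqrt(-169308568550279/2703173592 - 53426) = sqrt(-313728320876471/2703173592) = I*sqrt(4326847510488666843642)/193083828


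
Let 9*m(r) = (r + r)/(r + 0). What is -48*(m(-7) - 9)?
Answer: 1264/3 ≈ 421.33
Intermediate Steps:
m(r) = 2/9 (m(r) = ((r + r)/(r + 0))/9 = ((2*r)/r)/9 = (⅑)*2 = 2/9)
-48*(m(-7) - 9) = -48*(2/9 - 9) = -48*(-79/9) = 1264/3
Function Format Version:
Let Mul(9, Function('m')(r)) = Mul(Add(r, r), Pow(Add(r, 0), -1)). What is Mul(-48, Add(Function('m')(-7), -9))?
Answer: Rational(1264, 3) ≈ 421.33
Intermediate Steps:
Function('m')(r) = Rational(2, 9) (Function('m')(r) = Mul(Rational(1, 9), Mul(Add(r, r), Pow(Add(r, 0), -1))) = Mul(Rational(1, 9), Mul(Mul(2, r), Pow(r, -1))) = Mul(Rational(1, 9), 2) = Rational(2, 9))
Mul(-48, Add(Function('m')(-7), -9)) = Mul(-48, Add(Rational(2, 9), -9)) = Mul(-48, Rational(-79, 9)) = Rational(1264, 3)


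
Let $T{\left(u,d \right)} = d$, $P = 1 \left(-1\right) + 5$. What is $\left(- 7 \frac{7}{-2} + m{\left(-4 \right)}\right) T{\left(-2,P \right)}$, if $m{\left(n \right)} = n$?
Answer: $82$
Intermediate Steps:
$P = 4$ ($P = -1 + 5 = 4$)
$\left(- 7 \frac{7}{-2} + m{\left(-4 \right)}\right) T{\left(-2,P \right)} = \left(- 7 \frac{7}{-2} - 4\right) 4 = \left(- 7 \cdot 7 \left(- \frac{1}{2}\right) - 4\right) 4 = \left(\left(-7\right) \left(- \frac{7}{2}\right) - 4\right) 4 = \left(\frac{49}{2} - 4\right) 4 = \frac{41}{2} \cdot 4 = 82$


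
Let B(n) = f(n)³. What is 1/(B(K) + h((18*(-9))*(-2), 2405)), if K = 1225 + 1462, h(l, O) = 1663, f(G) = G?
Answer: 1/19400058366 ≈ 5.1546e-11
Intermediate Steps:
K = 2687
B(n) = n³
1/(B(K) + h((18*(-9))*(-2), 2405)) = 1/(2687³ + 1663) = 1/(19400056703 + 1663) = 1/19400058366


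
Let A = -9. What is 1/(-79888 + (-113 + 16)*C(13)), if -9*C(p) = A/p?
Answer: -13/1038641 ≈ -1.2516e-5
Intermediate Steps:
C(p) = 1/p (C(p) = -(-1)/p = 1/p)
1/(-79888 + (-113 + 16)*C(13)) = 1/(-79888 + (-113 + 16)/13) = 1/(-79888 - 97*1/13) = 1/(-79888 - 97/13) = 1/(-1038641/13) = -13/1038641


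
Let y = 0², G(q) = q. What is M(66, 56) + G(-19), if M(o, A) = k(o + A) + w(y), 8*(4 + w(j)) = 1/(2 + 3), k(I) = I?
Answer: 3961/40 ≈ 99.025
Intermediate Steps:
y = 0
w(j) = -159/40 (w(j) = -4 + 1/(8*(2 + 3)) = -4 + (⅛)/5 = -4 + (⅛)*(⅕) = -4 + 1/40 = -159/40)
M(o, A) = -159/40 + A + o (M(o, A) = (o + A) - 159/40 = (A + o) - 159/40 = -159/40 + A + o)
M(66, 56) + G(-19) = (-159/40 + 56 + 66) - 19 = 4721/40 - 19 = 3961/40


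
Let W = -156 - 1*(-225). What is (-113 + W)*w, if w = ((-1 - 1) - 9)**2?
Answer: -5324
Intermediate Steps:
W = 69 (W = -156 + 225 = 69)
w = 121 (w = (-2 - 9)**2 = (-11)**2 = 121)
(-113 + W)*w = (-113 + 69)*121 = -44*121 = -5324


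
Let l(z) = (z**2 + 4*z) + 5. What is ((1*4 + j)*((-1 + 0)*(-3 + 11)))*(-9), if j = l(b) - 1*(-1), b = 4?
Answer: 3024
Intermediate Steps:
l(z) = 5 + z**2 + 4*z
j = 38 (j = (5 + 4**2 + 4*4) - 1*(-1) = (5 + 16 + 16) + 1 = 37 + 1 = 38)
((1*4 + j)*((-1 + 0)*(-3 + 11)))*(-9) = ((1*4 + 38)*((-1 + 0)*(-3 + 11)))*(-9) = ((4 + 38)*(-1*8))*(-9) = (42*(-8))*(-9) = -336*(-9) = 3024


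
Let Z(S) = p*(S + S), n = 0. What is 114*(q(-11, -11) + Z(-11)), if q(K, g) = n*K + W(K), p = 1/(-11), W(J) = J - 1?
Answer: -1140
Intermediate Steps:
W(J) = -1 + J
p = -1/11 ≈ -0.090909
q(K, g) = -1 + K (q(K, g) = 0*K + (-1 + K) = 0 + (-1 + K) = -1 + K)
Z(S) = -2*S/11 (Z(S) = -(S + S)/11 = -2*S/11)
114*(q(-11, -11) + Z(-11)) = 114*((-1 - 11) - 2/11*(-11)) = 114*(-12 + 2) = 114*(-10) = -1140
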